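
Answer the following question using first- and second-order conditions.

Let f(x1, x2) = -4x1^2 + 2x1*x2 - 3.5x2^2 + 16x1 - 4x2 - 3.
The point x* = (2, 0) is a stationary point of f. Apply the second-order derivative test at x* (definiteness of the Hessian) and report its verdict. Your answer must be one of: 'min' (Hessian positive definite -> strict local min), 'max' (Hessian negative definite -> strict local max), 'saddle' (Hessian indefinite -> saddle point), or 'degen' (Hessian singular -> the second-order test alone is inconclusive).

Compute the Hessian H = grad^2 f:
  H = [[-8, 2], [2, -7]]
Verify stationarity: grad f(x*) = H x* + g = (0, 0).
Eigenvalues of H: -9.5616, -5.4384.
Both eigenvalues < 0, so H is negative definite -> x* is a strict local max.

max


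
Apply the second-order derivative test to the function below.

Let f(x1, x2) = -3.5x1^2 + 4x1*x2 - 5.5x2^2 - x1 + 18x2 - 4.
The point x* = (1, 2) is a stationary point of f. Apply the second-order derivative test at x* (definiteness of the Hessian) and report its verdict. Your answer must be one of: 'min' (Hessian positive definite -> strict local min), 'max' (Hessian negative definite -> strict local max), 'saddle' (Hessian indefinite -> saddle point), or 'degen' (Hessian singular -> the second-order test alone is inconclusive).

Compute the Hessian H = grad^2 f:
  H = [[-7, 4], [4, -11]]
Verify stationarity: grad f(x*) = H x* + g = (0, 0).
Eigenvalues of H: -13.4721, -4.5279.
Both eigenvalues < 0, so H is negative definite -> x* is a strict local max.

max


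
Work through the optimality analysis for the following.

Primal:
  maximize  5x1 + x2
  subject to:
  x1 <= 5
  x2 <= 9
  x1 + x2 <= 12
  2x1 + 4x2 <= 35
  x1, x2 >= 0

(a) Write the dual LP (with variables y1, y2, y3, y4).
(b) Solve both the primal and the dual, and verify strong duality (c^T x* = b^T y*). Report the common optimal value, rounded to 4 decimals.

The standard primal-dual pair for 'max c^T x s.t. A x <= b, x >= 0' is:
  Dual:  min b^T y  s.t.  A^T y >= c,  y >= 0.

So the dual LP is:
  minimize  5y1 + 9y2 + 12y3 + 35y4
  subject to:
    y1 + y3 + 2y4 >= 5
    y2 + y3 + 4y4 >= 1
    y1, y2, y3, y4 >= 0

Solving the primal: x* = (5, 6.25).
  primal value c^T x* = 31.25.
Solving the dual: y* = (4.5, 0, 0, 0.25).
  dual value b^T y* = 31.25.
Strong duality: c^T x* = b^T y*. Confirmed.

31.25


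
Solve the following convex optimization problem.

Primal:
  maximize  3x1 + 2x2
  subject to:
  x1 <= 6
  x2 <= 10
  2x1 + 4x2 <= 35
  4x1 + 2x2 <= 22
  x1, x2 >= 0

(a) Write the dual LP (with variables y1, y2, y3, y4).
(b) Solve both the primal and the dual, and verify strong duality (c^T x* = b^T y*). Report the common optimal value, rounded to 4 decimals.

The standard primal-dual pair for 'max c^T x s.t. A x <= b, x >= 0' is:
  Dual:  min b^T y  s.t.  A^T y >= c,  y >= 0.

So the dual LP is:
  minimize  6y1 + 10y2 + 35y3 + 22y4
  subject to:
    y1 + 2y3 + 4y4 >= 3
    y2 + 4y3 + 2y4 >= 2
    y1, y2, y3, y4 >= 0

Solving the primal: x* = (1.5, 8).
  primal value c^T x* = 20.5.
Solving the dual: y* = (0, 0, 0.1667, 0.6667).
  dual value b^T y* = 20.5.
Strong duality: c^T x* = b^T y*. Confirmed.

20.5


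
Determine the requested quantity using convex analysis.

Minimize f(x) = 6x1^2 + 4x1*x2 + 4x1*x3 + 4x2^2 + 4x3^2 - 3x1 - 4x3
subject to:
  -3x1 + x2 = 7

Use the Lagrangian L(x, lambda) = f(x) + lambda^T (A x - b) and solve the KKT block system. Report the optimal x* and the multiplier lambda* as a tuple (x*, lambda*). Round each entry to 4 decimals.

Form the Lagrangian:
  L(x, lambda) = (1/2) x^T Q x + c^T x + lambda^T (A x - b)
Stationarity (grad_x L = 0): Q x + c + A^T lambda = 0.
Primal feasibility: A x = b.

This gives the KKT block system:
  [ Q   A^T ] [ x     ]   [-c ]
  [ A    0  ] [ lambda ] = [ b ]

Solving the linear system:
  x*      = (-1.8396, 1.4811, 1.4198)
  lambda* = (-4.4906)
  f(x*)   = 15.6368

x* = (-1.8396, 1.4811, 1.4198), lambda* = (-4.4906)


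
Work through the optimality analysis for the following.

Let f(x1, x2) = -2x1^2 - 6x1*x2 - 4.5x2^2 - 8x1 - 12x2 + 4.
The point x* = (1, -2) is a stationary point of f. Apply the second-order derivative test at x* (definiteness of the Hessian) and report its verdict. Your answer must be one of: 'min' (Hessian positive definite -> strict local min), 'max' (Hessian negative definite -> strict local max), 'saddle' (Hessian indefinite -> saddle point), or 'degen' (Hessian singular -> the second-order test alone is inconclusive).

Compute the Hessian H = grad^2 f:
  H = [[-4, -6], [-6, -9]]
Verify stationarity: grad f(x*) = H x* + g = (0, 0).
Eigenvalues of H: -13, 0.
H has a zero eigenvalue (singular; negative semidefinite but not definite), so H is neither positive definite, negative definite, nor indefinite. The second-order test alone is inconclusive -> degen.
(Indeed, f is constant along the null direction of H through x*, so x* is not a strict local extremum.)

degen


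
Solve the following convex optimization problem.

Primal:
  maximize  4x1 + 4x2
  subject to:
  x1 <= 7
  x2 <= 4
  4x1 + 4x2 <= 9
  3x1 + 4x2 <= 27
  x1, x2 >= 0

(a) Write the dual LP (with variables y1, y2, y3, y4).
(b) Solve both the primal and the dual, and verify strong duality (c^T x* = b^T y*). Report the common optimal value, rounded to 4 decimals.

The standard primal-dual pair for 'max c^T x s.t. A x <= b, x >= 0' is:
  Dual:  min b^T y  s.t.  A^T y >= c,  y >= 0.

So the dual LP is:
  minimize  7y1 + 4y2 + 9y3 + 27y4
  subject to:
    y1 + 4y3 + 3y4 >= 4
    y2 + 4y3 + 4y4 >= 4
    y1, y2, y3, y4 >= 0

Solving the primal: x* = (2.25, 0).
  primal value c^T x* = 9.
Solving the dual: y* = (0, 0, 1, 0).
  dual value b^T y* = 9.
Strong duality: c^T x* = b^T y*. Confirmed.

9


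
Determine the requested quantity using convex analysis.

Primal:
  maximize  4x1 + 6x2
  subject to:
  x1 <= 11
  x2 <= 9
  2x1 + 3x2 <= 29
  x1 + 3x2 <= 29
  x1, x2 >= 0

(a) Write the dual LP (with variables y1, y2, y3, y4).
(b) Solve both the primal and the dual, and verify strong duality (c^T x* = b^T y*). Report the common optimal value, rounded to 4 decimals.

The standard primal-dual pair for 'max c^T x s.t. A x <= b, x >= 0' is:
  Dual:  min b^T y  s.t.  A^T y >= c,  y >= 0.

So the dual LP is:
  minimize  11y1 + 9y2 + 29y3 + 29y4
  subject to:
    y1 + 2y3 + y4 >= 4
    y2 + 3y3 + 3y4 >= 6
    y1, y2, y3, y4 >= 0

Solving the primal: x* = (11, 2.3333).
  primal value c^T x* = 58.
Solving the dual: y* = (0, 0, 2, 0).
  dual value b^T y* = 58.
Strong duality: c^T x* = b^T y*. Confirmed.

58


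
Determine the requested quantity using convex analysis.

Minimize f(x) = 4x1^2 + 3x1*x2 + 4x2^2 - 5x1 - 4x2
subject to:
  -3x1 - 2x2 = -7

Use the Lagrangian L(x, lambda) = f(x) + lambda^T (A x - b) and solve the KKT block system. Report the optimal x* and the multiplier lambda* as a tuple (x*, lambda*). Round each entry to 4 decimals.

Form the Lagrangian:
  L(x, lambda) = (1/2) x^T Q x + c^T x + lambda^T (A x - b)
Stationarity (grad_x L = 0): Q x + c + A^T lambda = 0.
Primal feasibility: A x = b.

This gives the KKT block system:
  [ Q   A^T ] [ x     ]   [-c ]
  [ A    0  ] [ lambda ] = [ b ]

Solving the linear system:
  x*      = (1.7941, 0.8088)
  lambda* = (3.9265)
  f(x*)   = 7.6397

x* = (1.7941, 0.8088), lambda* = (3.9265)


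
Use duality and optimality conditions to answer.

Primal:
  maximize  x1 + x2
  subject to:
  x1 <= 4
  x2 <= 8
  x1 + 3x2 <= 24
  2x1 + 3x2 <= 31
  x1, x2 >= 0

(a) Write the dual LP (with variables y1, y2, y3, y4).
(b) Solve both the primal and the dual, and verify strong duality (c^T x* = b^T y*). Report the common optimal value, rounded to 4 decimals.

The standard primal-dual pair for 'max c^T x s.t. A x <= b, x >= 0' is:
  Dual:  min b^T y  s.t.  A^T y >= c,  y >= 0.

So the dual LP is:
  minimize  4y1 + 8y2 + 24y3 + 31y4
  subject to:
    y1 + y3 + 2y4 >= 1
    y2 + 3y3 + 3y4 >= 1
    y1, y2, y3, y4 >= 0

Solving the primal: x* = (4, 6.6667).
  primal value c^T x* = 10.6667.
Solving the dual: y* = (0.6667, 0, 0.3333, 0).
  dual value b^T y* = 10.6667.
Strong duality: c^T x* = b^T y*. Confirmed.

10.6667


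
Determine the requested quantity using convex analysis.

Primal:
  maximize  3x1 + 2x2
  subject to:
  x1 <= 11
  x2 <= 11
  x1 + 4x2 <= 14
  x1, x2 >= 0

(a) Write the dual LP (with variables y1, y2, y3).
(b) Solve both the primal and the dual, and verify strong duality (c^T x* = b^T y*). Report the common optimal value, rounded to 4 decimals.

The standard primal-dual pair for 'max c^T x s.t. A x <= b, x >= 0' is:
  Dual:  min b^T y  s.t.  A^T y >= c,  y >= 0.

So the dual LP is:
  minimize  11y1 + 11y2 + 14y3
  subject to:
    y1 + y3 >= 3
    y2 + 4y3 >= 2
    y1, y2, y3 >= 0

Solving the primal: x* = (11, 0.75).
  primal value c^T x* = 34.5.
Solving the dual: y* = (2.5, 0, 0.5).
  dual value b^T y* = 34.5.
Strong duality: c^T x* = b^T y*. Confirmed.

34.5


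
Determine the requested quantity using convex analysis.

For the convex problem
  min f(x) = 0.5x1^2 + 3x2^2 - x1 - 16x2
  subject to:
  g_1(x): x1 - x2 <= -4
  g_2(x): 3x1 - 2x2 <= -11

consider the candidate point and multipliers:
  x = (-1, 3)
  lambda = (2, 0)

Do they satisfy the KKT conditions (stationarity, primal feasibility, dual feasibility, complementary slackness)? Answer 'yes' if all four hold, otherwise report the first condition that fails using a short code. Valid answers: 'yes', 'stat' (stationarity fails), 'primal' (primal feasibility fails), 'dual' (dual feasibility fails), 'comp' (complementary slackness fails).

Gradient of f: grad f(x) = Q x + c = (-2, 2)
Constraint values g_i(x) = a_i^T x - b_i:
  g_1((-1, 3)) = 0
  g_2((-1, 3)) = 2
Stationarity residual: grad f(x) + sum_i lambda_i a_i = (0, 0)
  -> stationarity OK
Primal feasibility (all g_i <= 0): FAILS
Dual feasibility (all lambda_i >= 0): OK
Complementary slackness (lambda_i * g_i(x) = 0 for all i): OK

Verdict: the first failing condition is primal_feasibility -> primal.

primal


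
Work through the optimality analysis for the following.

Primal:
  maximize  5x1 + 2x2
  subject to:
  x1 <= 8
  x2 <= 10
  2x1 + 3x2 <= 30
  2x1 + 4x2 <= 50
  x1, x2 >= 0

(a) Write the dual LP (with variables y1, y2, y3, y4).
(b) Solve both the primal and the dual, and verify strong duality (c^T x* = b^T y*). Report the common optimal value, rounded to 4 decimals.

The standard primal-dual pair for 'max c^T x s.t. A x <= b, x >= 0' is:
  Dual:  min b^T y  s.t.  A^T y >= c,  y >= 0.

So the dual LP is:
  minimize  8y1 + 10y2 + 30y3 + 50y4
  subject to:
    y1 + 2y3 + 2y4 >= 5
    y2 + 3y3 + 4y4 >= 2
    y1, y2, y3, y4 >= 0

Solving the primal: x* = (8, 4.6667).
  primal value c^T x* = 49.3333.
Solving the dual: y* = (3.6667, 0, 0.6667, 0).
  dual value b^T y* = 49.3333.
Strong duality: c^T x* = b^T y*. Confirmed.

49.3333


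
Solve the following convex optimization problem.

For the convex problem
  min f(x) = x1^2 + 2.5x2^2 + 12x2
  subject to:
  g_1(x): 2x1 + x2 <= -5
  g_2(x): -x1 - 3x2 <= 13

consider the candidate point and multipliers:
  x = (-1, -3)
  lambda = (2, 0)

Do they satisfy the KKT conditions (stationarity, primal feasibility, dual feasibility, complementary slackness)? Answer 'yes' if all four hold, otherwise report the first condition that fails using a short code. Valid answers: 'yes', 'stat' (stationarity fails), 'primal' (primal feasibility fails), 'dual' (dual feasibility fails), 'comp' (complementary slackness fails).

Gradient of f: grad f(x) = Q x + c = (-2, -3)
Constraint values g_i(x) = a_i^T x - b_i:
  g_1((-1, -3)) = 0
  g_2((-1, -3)) = -3
Stationarity residual: grad f(x) + sum_i lambda_i a_i = (2, -1)
  -> stationarity FAILS
Primal feasibility (all g_i <= 0): OK
Dual feasibility (all lambda_i >= 0): OK
Complementary slackness (lambda_i * g_i(x) = 0 for all i): OK

Verdict: the first failing condition is stationarity -> stat.

stat


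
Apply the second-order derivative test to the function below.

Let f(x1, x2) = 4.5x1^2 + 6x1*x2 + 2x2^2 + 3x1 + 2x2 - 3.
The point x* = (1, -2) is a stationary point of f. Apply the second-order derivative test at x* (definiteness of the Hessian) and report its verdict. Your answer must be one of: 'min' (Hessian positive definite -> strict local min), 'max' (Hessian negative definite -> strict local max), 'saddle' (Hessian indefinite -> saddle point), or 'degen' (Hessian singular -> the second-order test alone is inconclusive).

Compute the Hessian H = grad^2 f:
  H = [[9, 6], [6, 4]]
Verify stationarity: grad f(x*) = H x* + g = (0, 0).
Eigenvalues of H: 0, 13.
H has a zero eigenvalue (singular; positive semidefinite but not definite), so H is neither positive definite, negative definite, nor indefinite. The second-order test alone is inconclusive -> degen.
(Indeed, f is constant along the null direction of H through x*, so x* is not a strict local extremum.)

degen


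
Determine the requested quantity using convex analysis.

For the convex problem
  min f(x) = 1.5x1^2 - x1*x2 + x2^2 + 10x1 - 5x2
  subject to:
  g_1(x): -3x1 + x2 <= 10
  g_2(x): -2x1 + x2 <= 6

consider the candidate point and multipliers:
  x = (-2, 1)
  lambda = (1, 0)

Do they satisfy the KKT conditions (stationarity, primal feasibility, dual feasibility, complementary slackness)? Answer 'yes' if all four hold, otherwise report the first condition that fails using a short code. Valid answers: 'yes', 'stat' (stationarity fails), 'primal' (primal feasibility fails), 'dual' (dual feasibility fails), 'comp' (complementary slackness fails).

Gradient of f: grad f(x) = Q x + c = (3, -1)
Constraint values g_i(x) = a_i^T x - b_i:
  g_1((-2, 1)) = -3
  g_2((-2, 1)) = -1
Stationarity residual: grad f(x) + sum_i lambda_i a_i = (0, 0)
  -> stationarity OK
Primal feasibility (all g_i <= 0): OK
Dual feasibility (all lambda_i >= 0): OK
Complementary slackness (lambda_i * g_i(x) = 0 for all i): FAILS

Verdict: the first failing condition is complementary_slackness -> comp.

comp


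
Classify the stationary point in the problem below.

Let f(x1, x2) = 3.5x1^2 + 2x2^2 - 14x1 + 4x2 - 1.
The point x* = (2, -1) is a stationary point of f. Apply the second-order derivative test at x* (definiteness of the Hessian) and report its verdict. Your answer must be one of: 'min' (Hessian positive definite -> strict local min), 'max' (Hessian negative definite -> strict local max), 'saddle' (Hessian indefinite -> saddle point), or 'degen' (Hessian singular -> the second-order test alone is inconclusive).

Compute the Hessian H = grad^2 f:
  H = [[7, 0], [0, 4]]
Verify stationarity: grad f(x*) = H x* + g = (0, 0).
Eigenvalues of H: 4, 7.
Both eigenvalues > 0, so H is positive definite -> x* is a strict local min.

min


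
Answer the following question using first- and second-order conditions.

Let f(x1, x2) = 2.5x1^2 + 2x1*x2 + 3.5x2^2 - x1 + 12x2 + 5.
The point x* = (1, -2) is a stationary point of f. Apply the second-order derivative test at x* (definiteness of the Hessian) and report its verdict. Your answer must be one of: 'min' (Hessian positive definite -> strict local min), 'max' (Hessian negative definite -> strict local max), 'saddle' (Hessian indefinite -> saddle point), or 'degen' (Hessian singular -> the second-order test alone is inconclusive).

Compute the Hessian H = grad^2 f:
  H = [[5, 2], [2, 7]]
Verify stationarity: grad f(x*) = H x* + g = (0, 0).
Eigenvalues of H: 3.7639, 8.2361.
Both eigenvalues > 0, so H is positive definite -> x* is a strict local min.

min


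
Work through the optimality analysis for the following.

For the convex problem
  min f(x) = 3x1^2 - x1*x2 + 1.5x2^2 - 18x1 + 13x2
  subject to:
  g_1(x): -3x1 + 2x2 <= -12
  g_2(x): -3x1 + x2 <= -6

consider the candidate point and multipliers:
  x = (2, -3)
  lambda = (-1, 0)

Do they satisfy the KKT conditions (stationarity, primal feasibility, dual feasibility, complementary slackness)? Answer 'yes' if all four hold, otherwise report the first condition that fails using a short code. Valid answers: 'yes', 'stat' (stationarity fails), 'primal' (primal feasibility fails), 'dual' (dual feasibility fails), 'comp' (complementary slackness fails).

Gradient of f: grad f(x) = Q x + c = (-3, 2)
Constraint values g_i(x) = a_i^T x - b_i:
  g_1((2, -3)) = 0
  g_2((2, -3)) = -3
Stationarity residual: grad f(x) + sum_i lambda_i a_i = (0, 0)
  -> stationarity OK
Primal feasibility (all g_i <= 0): OK
Dual feasibility (all lambda_i >= 0): FAILS
Complementary slackness (lambda_i * g_i(x) = 0 for all i): OK

Verdict: the first failing condition is dual_feasibility -> dual.

dual


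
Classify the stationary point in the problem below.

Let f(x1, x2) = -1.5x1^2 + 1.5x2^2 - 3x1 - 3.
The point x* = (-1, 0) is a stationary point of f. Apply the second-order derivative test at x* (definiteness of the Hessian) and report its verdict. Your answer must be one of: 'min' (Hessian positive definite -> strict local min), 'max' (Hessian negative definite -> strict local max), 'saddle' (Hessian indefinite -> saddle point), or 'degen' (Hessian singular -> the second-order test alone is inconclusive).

Compute the Hessian H = grad^2 f:
  H = [[-3, 0], [0, 3]]
Verify stationarity: grad f(x*) = H x* + g = (0, 0).
Eigenvalues of H: -3, 3.
Eigenvalues have mixed signs, so H is indefinite -> x* is a saddle point.

saddle


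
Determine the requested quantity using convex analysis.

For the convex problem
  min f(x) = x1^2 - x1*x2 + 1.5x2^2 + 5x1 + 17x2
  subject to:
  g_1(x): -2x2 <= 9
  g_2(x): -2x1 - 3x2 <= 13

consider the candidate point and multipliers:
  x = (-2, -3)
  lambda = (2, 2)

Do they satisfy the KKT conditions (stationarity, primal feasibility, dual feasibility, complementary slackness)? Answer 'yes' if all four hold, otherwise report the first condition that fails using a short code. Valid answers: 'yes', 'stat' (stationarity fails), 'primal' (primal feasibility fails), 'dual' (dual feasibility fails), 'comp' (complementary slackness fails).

Gradient of f: grad f(x) = Q x + c = (4, 10)
Constraint values g_i(x) = a_i^T x - b_i:
  g_1((-2, -3)) = -3
  g_2((-2, -3)) = 0
Stationarity residual: grad f(x) + sum_i lambda_i a_i = (0, 0)
  -> stationarity OK
Primal feasibility (all g_i <= 0): OK
Dual feasibility (all lambda_i >= 0): OK
Complementary slackness (lambda_i * g_i(x) = 0 for all i): FAILS

Verdict: the first failing condition is complementary_slackness -> comp.

comp


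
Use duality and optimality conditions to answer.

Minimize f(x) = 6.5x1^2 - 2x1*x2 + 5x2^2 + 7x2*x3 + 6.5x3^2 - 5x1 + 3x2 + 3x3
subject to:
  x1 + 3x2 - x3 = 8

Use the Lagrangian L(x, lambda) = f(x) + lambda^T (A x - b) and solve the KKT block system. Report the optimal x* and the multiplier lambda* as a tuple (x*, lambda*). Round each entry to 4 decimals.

Form the Lagrangian:
  L(x, lambda) = (1/2) x^T Q x + c^T x + lambda^T (A x - b)
Stationarity (grad_x L = 0): Q x + c + A^T lambda = 0.
Primal feasibility: A x = b.

This gives the KKT block system:
  [ Q   A^T ] [ x     ]   [-c ]
  [ A    0  ] [ lambda ] = [ b ]

Solving the linear system:
  x*      = (0.9154, 1.8682, -1.4801)
  lambda* = (-3.1635)
  f(x*)   = 10.9479

x* = (0.9154, 1.8682, -1.4801), lambda* = (-3.1635)


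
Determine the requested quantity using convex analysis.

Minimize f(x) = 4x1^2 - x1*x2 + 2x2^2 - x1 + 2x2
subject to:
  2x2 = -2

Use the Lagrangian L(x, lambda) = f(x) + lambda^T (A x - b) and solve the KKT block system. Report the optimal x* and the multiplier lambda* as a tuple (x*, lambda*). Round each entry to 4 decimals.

Form the Lagrangian:
  L(x, lambda) = (1/2) x^T Q x + c^T x + lambda^T (A x - b)
Stationarity (grad_x L = 0): Q x + c + A^T lambda = 0.
Primal feasibility: A x = b.

This gives the KKT block system:
  [ Q   A^T ] [ x     ]   [-c ]
  [ A    0  ] [ lambda ] = [ b ]

Solving the linear system:
  x*      = (0, -1)
  lambda* = (1)
  f(x*)   = 0

x* = (0, -1), lambda* = (1)


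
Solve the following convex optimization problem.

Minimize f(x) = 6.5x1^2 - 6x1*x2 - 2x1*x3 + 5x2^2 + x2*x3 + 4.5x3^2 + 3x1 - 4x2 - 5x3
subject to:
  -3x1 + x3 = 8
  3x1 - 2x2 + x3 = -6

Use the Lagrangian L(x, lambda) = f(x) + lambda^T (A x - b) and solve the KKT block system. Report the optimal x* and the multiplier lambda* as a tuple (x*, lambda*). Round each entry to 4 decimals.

Form the Lagrangian:
  L(x, lambda) = (1/2) x^T Q x + c^T x + lambda^T (A x - b)
Stationarity (grad_x L = 0): Q x + c + A^T lambda = 0.
Primal feasibility: A x = b.

This gives the KKT block system:
  [ Q   A^T ] [ x     ]   [-c ]
  [ A    0  ] [ lambda ] = [ b ]

Solving the linear system:
  x*      = (-2.526, -0.5779, 0.4221)
  lambda* = (-6.1721, 2.8994)
  f(x*)   = 29.6981

x* = (-2.526, -0.5779, 0.4221), lambda* = (-6.1721, 2.8994)


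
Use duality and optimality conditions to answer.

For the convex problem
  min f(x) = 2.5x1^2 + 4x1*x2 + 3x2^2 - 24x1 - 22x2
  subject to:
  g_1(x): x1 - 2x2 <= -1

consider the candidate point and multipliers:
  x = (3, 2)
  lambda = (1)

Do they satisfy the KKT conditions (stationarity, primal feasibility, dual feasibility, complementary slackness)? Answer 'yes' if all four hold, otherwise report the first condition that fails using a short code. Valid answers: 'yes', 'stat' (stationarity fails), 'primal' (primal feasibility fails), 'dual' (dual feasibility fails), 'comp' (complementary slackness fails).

Gradient of f: grad f(x) = Q x + c = (-1, 2)
Constraint values g_i(x) = a_i^T x - b_i:
  g_1((3, 2)) = 0
Stationarity residual: grad f(x) + sum_i lambda_i a_i = (0, 0)
  -> stationarity OK
Primal feasibility (all g_i <= 0): OK
Dual feasibility (all lambda_i >= 0): OK
Complementary slackness (lambda_i * g_i(x) = 0 for all i): OK

Verdict: yes, KKT holds.

yes


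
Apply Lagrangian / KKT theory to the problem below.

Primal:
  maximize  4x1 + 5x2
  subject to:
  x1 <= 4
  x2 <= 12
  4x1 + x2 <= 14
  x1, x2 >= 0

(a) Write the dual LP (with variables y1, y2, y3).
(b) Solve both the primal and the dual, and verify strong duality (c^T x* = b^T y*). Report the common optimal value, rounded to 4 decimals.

The standard primal-dual pair for 'max c^T x s.t. A x <= b, x >= 0' is:
  Dual:  min b^T y  s.t.  A^T y >= c,  y >= 0.

So the dual LP is:
  minimize  4y1 + 12y2 + 14y3
  subject to:
    y1 + 4y3 >= 4
    y2 + y3 >= 5
    y1, y2, y3 >= 0

Solving the primal: x* = (0.5, 12).
  primal value c^T x* = 62.
Solving the dual: y* = (0, 4, 1).
  dual value b^T y* = 62.
Strong duality: c^T x* = b^T y*. Confirmed.

62


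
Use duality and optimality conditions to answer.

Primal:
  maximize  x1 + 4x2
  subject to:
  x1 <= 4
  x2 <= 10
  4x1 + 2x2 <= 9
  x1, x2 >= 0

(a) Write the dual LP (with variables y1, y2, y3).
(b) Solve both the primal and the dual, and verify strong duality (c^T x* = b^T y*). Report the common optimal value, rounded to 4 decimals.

The standard primal-dual pair for 'max c^T x s.t. A x <= b, x >= 0' is:
  Dual:  min b^T y  s.t.  A^T y >= c,  y >= 0.

So the dual LP is:
  minimize  4y1 + 10y2 + 9y3
  subject to:
    y1 + 4y3 >= 1
    y2 + 2y3 >= 4
    y1, y2, y3 >= 0

Solving the primal: x* = (0, 4.5).
  primal value c^T x* = 18.
Solving the dual: y* = (0, 0, 2).
  dual value b^T y* = 18.
Strong duality: c^T x* = b^T y*. Confirmed.

18


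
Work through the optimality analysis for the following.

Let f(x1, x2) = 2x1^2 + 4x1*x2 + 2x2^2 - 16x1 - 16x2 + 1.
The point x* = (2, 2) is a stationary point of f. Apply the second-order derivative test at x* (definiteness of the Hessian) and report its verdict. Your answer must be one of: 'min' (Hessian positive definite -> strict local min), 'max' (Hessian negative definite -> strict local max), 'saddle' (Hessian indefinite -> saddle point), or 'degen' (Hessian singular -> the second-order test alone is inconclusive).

Compute the Hessian H = grad^2 f:
  H = [[4, 4], [4, 4]]
Verify stationarity: grad f(x*) = H x* + g = (0, 0).
Eigenvalues of H: 0, 8.
H has a zero eigenvalue (singular; positive semidefinite but not definite), so H is neither positive definite, negative definite, nor indefinite. The second-order test alone is inconclusive -> degen.
(Indeed, f is constant along the null direction of H through x*, so x* is not a strict local extremum.)

degen


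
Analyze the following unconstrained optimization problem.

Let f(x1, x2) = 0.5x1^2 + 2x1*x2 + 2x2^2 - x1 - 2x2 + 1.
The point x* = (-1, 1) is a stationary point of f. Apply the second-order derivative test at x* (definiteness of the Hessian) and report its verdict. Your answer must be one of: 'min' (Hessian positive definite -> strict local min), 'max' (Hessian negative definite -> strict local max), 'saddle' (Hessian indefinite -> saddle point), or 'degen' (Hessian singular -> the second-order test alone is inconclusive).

Compute the Hessian H = grad^2 f:
  H = [[1, 2], [2, 4]]
Verify stationarity: grad f(x*) = H x* + g = (0, 0).
Eigenvalues of H: 0, 5.
H has a zero eigenvalue (singular; positive semidefinite but not definite), so H is neither positive definite, negative definite, nor indefinite. The second-order test alone is inconclusive -> degen.
(Indeed, f is constant along the null direction of H through x*, so x* is not a strict local extremum.)

degen


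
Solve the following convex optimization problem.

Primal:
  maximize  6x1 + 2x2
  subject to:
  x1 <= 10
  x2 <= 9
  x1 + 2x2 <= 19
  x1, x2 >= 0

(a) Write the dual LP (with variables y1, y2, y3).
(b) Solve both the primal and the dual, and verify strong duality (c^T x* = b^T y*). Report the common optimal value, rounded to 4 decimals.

The standard primal-dual pair for 'max c^T x s.t. A x <= b, x >= 0' is:
  Dual:  min b^T y  s.t.  A^T y >= c,  y >= 0.

So the dual LP is:
  minimize  10y1 + 9y2 + 19y3
  subject to:
    y1 + y3 >= 6
    y2 + 2y3 >= 2
    y1, y2, y3 >= 0

Solving the primal: x* = (10, 4.5).
  primal value c^T x* = 69.
Solving the dual: y* = (5, 0, 1).
  dual value b^T y* = 69.
Strong duality: c^T x* = b^T y*. Confirmed.

69


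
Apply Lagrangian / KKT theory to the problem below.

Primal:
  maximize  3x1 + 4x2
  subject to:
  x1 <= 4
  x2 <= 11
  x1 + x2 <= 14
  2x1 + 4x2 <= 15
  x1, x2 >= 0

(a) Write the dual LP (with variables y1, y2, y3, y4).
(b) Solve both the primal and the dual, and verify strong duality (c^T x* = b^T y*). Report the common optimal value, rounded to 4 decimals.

The standard primal-dual pair for 'max c^T x s.t. A x <= b, x >= 0' is:
  Dual:  min b^T y  s.t.  A^T y >= c,  y >= 0.

So the dual LP is:
  minimize  4y1 + 11y2 + 14y3 + 15y4
  subject to:
    y1 + y3 + 2y4 >= 3
    y2 + y3 + 4y4 >= 4
    y1, y2, y3, y4 >= 0

Solving the primal: x* = (4, 1.75).
  primal value c^T x* = 19.
Solving the dual: y* = (1, 0, 0, 1).
  dual value b^T y* = 19.
Strong duality: c^T x* = b^T y*. Confirmed.

19


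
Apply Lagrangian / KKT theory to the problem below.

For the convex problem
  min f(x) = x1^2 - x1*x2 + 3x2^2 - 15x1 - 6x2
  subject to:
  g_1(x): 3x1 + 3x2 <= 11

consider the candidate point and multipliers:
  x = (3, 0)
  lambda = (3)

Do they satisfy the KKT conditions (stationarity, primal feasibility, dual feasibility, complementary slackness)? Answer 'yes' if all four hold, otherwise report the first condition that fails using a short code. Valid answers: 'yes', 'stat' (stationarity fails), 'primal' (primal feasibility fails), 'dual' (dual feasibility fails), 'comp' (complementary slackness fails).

Gradient of f: grad f(x) = Q x + c = (-9, -9)
Constraint values g_i(x) = a_i^T x - b_i:
  g_1((3, 0)) = -2
Stationarity residual: grad f(x) + sum_i lambda_i a_i = (0, 0)
  -> stationarity OK
Primal feasibility (all g_i <= 0): OK
Dual feasibility (all lambda_i >= 0): OK
Complementary slackness (lambda_i * g_i(x) = 0 for all i): FAILS

Verdict: the first failing condition is complementary_slackness -> comp.

comp


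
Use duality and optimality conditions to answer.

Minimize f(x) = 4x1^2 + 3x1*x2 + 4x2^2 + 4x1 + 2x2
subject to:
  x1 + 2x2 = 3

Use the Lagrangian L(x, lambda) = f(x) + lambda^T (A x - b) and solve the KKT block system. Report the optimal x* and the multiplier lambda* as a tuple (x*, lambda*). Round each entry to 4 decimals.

Form the Lagrangian:
  L(x, lambda) = (1/2) x^T Q x + c^T x + lambda^T (A x - b)
Stationarity (grad_x L = 0): Q x + c + A^T lambda = 0.
Primal feasibility: A x = b.

This gives the KKT block system:
  [ Q   A^T ] [ x     ]   [-c ]
  [ A    0  ] [ lambda ] = [ b ]

Solving the linear system:
  x*      = (-0.2143, 1.6071)
  lambda* = (-7.1071)
  f(x*)   = 11.8393

x* = (-0.2143, 1.6071), lambda* = (-7.1071)


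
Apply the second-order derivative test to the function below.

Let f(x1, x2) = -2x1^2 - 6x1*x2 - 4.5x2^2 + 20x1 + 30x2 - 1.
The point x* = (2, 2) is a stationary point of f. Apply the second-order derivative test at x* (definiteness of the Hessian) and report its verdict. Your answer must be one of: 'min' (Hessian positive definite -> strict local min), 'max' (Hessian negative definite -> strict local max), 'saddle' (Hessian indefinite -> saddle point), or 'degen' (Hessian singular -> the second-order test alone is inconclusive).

Compute the Hessian H = grad^2 f:
  H = [[-4, -6], [-6, -9]]
Verify stationarity: grad f(x*) = H x* + g = (0, 0).
Eigenvalues of H: -13, 0.
H has a zero eigenvalue (singular; negative semidefinite but not definite), so H is neither positive definite, negative definite, nor indefinite. The second-order test alone is inconclusive -> degen.
(Indeed, f is constant along the null direction of H through x*, so x* is not a strict local extremum.)

degen


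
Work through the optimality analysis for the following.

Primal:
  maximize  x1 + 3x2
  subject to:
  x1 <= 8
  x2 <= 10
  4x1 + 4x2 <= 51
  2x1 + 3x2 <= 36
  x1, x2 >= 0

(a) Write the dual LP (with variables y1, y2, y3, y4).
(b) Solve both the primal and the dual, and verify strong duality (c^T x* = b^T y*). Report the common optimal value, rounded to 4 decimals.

The standard primal-dual pair for 'max c^T x s.t. A x <= b, x >= 0' is:
  Dual:  min b^T y  s.t.  A^T y >= c,  y >= 0.

So the dual LP is:
  minimize  8y1 + 10y2 + 51y3 + 36y4
  subject to:
    y1 + 4y3 + 2y4 >= 1
    y2 + 4y3 + 3y4 >= 3
    y1, y2, y3, y4 >= 0

Solving the primal: x* = (2.75, 10).
  primal value c^T x* = 32.75.
Solving the dual: y* = (0, 2, 0.25, 0).
  dual value b^T y* = 32.75.
Strong duality: c^T x* = b^T y*. Confirmed.

32.75


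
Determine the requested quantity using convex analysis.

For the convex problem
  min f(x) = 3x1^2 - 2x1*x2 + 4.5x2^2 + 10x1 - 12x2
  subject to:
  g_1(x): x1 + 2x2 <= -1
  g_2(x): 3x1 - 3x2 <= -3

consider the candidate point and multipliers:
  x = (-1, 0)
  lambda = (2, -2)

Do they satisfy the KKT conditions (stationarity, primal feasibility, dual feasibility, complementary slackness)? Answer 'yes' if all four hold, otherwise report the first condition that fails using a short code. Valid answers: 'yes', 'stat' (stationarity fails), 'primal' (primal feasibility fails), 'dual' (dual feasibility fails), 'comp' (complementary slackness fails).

Gradient of f: grad f(x) = Q x + c = (4, -10)
Constraint values g_i(x) = a_i^T x - b_i:
  g_1((-1, 0)) = 0
  g_2((-1, 0)) = 0
Stationarity residual: grad f(x) + sum_i lambda_i a_i = (0, 0)
  -> stationarity OK
Primal feasibility (all g_i <= 0): OK
Dual feasibility (all lambda_i >= 0): FAILS
Complementary slackness (lambda_i * g_i(x) = 0 for all i): OK

Verdict: the first failing condition is dual_feasibility -> dual.

dual


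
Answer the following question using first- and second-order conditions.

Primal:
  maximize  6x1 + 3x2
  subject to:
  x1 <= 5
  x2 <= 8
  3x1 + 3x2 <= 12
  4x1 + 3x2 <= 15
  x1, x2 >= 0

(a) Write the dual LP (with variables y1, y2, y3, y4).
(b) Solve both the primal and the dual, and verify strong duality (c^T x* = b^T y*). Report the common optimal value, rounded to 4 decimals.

The standard primal-dual pair for 'max c^T x s.t. A x <= b, x >= 0' is:
  Dual:  min b^T y  s.t.  A^T y >= c,  y >= 0.

So the dual LP is:
  minimize  5y1 + 8y2 + 12y3 + 15y4
  subject to:
    y1 + 3y3 + 4y4 >= 6
    y2 + 3y3 + 3y4 >= 3
    y1, y2, y3, y4 >= 0

Solving the primal: x* = (3.75, 0).
  primal value c^T x* = 22.5.
Solving the dual: y* = (0, 0, 0, 1.5).
  dual value b^T y* = 22.5.
Strong duality: c^T x* = b^T y*. Confirmed.

22.5


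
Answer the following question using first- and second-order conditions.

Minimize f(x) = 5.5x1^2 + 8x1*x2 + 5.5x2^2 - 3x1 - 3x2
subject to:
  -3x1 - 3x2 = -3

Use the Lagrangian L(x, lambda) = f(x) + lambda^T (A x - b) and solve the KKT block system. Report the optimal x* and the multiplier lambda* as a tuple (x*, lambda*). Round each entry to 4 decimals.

Form the Lagrangian:
  L(x, lambda) = (1/2) x^T Q x + c^T x + lambda^T (A x - b)
Stationarity (grad_x L = 0): Q x + c + A^T lambda = 0.
Primal feasibility: A x = b.

This gives the KKT block system:
  [ Q   A^T ] [ x     ]   [-c ]
  [ A    0  ] [ lambda ] = [ b ]

Solving the linear system:
  x*      = (0.5, 0.5)
  lambda* = (2.1667)
  f(x*)   = 1.75

x* = (0.5, 0.5), lambda* = (2.1667)


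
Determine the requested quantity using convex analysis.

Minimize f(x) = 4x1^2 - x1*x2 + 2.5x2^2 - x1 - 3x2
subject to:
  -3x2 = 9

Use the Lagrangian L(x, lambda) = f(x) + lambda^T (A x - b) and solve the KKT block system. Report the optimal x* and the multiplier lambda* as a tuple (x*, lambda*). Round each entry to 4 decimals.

Form the Lagrangian:
  L(x, lambda) = (1/2) x^T Q x + c^T x + lambda^T (A x - b)
Stationarity (grad_x L = 0): Q x + c + A^T lambda = 0.
Primal feasibility: A x = b.

This gives the KKT block system:
  [ Q   A^T ] [ x     ]   [-c ]
  [ A    0  ] [ lambda ] = [ b ]

Solving the linear system:
  x*      = (-0.25, -3)
  lambda* = (-5.9167)
  f(x*)   = 31.25

x* = (-0.25, -3), lambda* = (-5.9167)


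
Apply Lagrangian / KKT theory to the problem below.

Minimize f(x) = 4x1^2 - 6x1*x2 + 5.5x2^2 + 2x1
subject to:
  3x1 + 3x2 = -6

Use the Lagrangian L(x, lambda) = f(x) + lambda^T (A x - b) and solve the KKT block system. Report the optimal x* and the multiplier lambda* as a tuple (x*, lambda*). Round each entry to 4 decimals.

Form the Lagrangian:
  L(x, lambda) = (1/2) x^T Q x + c^T x + lambda^T (A x - b)
Stationarity (grad_x L = 0): Q x + c + A^T lambda = 0.
Primal feasibility: A x = b.

This gives the KKT block system:
  [ Q   A^T ] [ x     ]   [-c ]
  [ A    0  ] [ lambda ] = [ b ]

Solving the linear system:
  x*      = (-1.1613, -0.8387)
  lambda* = (0.7527)
  f(x*)   = 1.0968

x* = (-1.1613, -0.8387), lambda* = (0.7527)


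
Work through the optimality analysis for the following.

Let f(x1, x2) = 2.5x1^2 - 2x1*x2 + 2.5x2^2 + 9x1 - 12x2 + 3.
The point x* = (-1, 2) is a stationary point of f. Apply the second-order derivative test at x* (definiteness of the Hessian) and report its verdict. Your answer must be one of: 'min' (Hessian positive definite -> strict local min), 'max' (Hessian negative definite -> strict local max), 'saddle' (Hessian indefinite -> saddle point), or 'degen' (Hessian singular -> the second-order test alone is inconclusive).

Compute the Hessian H = grad^2 f:
  H = [[5, -2], [-2, 5]]
Verify stationarity: grad f(x*) = H x* + g = (0, 0).
Eigenvalues of H: 3, 7.
Both eigenvalues > 0, so H is positive definite -> x* is a strict local min.

min


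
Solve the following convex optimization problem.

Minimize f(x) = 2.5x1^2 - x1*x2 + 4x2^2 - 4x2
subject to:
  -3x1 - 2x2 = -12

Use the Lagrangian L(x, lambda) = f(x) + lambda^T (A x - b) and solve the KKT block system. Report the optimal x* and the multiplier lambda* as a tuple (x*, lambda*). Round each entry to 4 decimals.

Form the Lagrangian:
  L(x, lambda) = (1/2) x^T Q x + c^T x + lambda^T (A x - b)
Stationarity (grad_x L = 0): Q x + c + A^T lambda = 0.
Primal feasibility: A x = b.

This gives the KKT block system:
  [ Q   A^T ] [ x     ]   [-c ]
  [ A    0  ] [ lambda ] = [ b ]

Solving the linear system:
  x*      = (2.7692, 1.8462)
  lambda* = (4)
  f(x*)   = 20.3077

x* = (2.7692, 1.8462), lambda* = (4)


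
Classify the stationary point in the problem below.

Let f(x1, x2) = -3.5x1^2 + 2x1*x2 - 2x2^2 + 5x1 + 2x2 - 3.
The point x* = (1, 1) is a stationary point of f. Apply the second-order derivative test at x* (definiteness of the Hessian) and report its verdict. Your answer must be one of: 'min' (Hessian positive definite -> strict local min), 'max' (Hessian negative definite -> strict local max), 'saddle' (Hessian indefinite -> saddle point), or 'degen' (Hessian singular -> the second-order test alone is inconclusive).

Compute the Hessian H = grad^2 f:
  H = [[-7, 2], [2, -4]]
Verify stationarity: grad f(x*) = H x* + g = (0, 0).
Eigenvalues of H: -8, -3.
Both eigenvalues < 0, so H is negative definite -> x* is a strict local max.

max


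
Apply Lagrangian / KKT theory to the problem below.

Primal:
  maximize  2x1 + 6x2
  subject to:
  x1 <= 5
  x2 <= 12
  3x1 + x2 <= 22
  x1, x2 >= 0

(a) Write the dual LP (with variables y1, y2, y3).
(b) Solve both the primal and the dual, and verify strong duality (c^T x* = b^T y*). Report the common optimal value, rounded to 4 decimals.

The standard primal-dual pair for 'max c^T x s.t. A x <= b, x >= 0' is:
  Dual:  min b^T y  s.t.  A^T y >= c,  y >= 0.

So the dual LP is:
  minimize  5y1 + 12y2 + 22y3
  subject to:
    y1 + 3y3 >= 2
    y2 + y3 >= 6
    y1, y2, y3 >= 0

Solving the primal: x* = (3.3333, 12).
  primal value c^T x* = 78.6667.
Solving the dual: y* = (0, 5.3333, 0.6667).
  dual value b^T y* = 78.6667.
Strong duality: c^T x* = b^T y*. Confirmed.

78.6667


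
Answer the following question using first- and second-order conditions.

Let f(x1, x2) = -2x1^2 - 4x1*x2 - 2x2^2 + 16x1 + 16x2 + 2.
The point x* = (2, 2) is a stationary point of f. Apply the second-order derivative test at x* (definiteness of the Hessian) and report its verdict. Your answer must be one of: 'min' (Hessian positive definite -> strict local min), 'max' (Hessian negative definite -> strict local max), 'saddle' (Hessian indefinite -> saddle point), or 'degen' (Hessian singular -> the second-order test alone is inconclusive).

Compute the Hessian H = grad^2 f:
  H = [[-4, -4], [-4, -4]]
Verify stationarity: grad f(x*) = H x* + g = (0, 0).
Eigenvalues of H: -8, 0.
H has a zero eigenvalue (singular; negative semidefinite but not definite), so H is neither positive definite, negative definite, nor indefinite. The second-order test alone is inconclusive -> degen.
(Indeed, f is constant along the null direction of H through x*, so x* is not a strict local extremum.)

degen


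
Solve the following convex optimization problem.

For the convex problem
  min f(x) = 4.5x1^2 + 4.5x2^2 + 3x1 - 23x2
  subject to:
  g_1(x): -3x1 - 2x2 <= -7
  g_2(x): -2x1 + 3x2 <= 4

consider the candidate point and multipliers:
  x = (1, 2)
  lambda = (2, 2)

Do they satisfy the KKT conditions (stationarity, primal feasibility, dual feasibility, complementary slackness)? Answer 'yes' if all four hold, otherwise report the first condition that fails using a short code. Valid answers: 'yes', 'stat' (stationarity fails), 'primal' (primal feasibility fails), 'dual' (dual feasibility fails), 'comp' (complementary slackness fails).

Gradient of f: grad f(x) = Q x + c = (12, -5)
Constraint values g_i(x) = a_i^T x - b_i:
  g_1((1, 2)) = 0
  g_2((1, 2)) = 0
Stationarity residual: grad f(x) + sum_i lambda_i a_i = (2, -3)
  -> stationarity FAILS
Primal feasibility (all g_i <= 0): OK
Dual feasibility (all lambda_i >= 0): OK
Complementary slackness (lambda_i * g_i(x) = 0 for all i): OK

Verdict: the first failing condition is stationarity -> stat.

stat


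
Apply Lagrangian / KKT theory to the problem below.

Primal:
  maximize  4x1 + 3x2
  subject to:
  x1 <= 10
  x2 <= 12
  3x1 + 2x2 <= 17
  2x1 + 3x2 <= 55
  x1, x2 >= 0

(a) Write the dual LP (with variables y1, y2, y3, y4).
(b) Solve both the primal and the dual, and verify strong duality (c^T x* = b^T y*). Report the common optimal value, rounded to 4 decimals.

The standard primal-dual pair for 'max c^T x s.t. A x <= b, x >= 0' is:
  Dual:  min b^T y  s.t.  A^T y >= c,  y >= 0.

So the dual LP is:
  minimize  10y1 + 12y2 + 17y3 + 55y4
  subject to:
    y1 + 3y3 + 2y4 >= 4
    y2 + 2y3 + 3y4 >= 3
    y1, y2, y3, y4 >= 0

Solving the primal: x* = (0, 8.5).
  primal value c^T x* = 25.5.
Solving the dual: y* = (0, 0, 1.5, 0).
  dual value b^T y* = 25.5.
Strong duality: c^T x* = b^T y*. Confirmed.

25.5
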